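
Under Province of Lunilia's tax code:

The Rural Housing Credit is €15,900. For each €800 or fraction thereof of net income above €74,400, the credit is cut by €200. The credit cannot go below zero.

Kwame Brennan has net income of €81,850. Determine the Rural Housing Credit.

Rural Housing Credit: income exceeds €74,400 by €7,450, which is 10 full-or-partial €800 increments; reduction = 10 × €200 = €2,000, leaving €13,900.

€13,900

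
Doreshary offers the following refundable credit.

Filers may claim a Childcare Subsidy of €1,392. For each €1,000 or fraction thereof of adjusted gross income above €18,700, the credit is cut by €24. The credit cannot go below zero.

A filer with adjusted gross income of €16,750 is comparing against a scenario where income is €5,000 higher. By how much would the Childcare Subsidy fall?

At €16,750 — €16,750 is at or below the €18,700 threshold, so the full €1,392 applies.
At €21,750 — income exceeds €18,700 by €3,050, which is 4 full-or-partial €1,000 increments; reduction = 4 × €24 = €96, leaving €1,296.
Lost: €1,392 − €1,296 = €96.

€96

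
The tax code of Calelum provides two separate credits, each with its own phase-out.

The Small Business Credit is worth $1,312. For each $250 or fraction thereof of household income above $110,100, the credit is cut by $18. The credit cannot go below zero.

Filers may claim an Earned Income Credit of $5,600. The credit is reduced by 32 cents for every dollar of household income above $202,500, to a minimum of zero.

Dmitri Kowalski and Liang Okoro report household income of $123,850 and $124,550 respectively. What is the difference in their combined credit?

$54

Dmitri ($123,850): Small Business Credit: income exceeds $110,100 by $13,750, which is 55 full-or-partial $250 increments; reduction = 55 × $18 = $990, leaving $322. Earned Income Credit: $123,850 is at or below the $202,500 threshold, so the full $5,600 applies. total $322 + $5,600 = $5,922
Liang ($124,550): Small Business Credit: income exceeds $110,100 by $14,450, which is 58 full-or-partial $250 increments; reduction = 58 × $18 = $1,044, leaving $268. Earned Income Credit: $124,550 is at or below the $202,500 threshold, so the full $5,600 applies. total $268 + $5,600 = $5,868
Difference: |$5,922 − $5,868| = $54.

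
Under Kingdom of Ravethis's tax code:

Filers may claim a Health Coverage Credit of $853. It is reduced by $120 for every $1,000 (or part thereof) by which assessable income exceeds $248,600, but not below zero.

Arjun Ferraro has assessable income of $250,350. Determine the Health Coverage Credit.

Health Coverage Credit: income exceeds $248,600 by $1,750, which is 2 full-or-partial $1,000 increments; reduction = 2 × $120 = $240, leaving $613.

$613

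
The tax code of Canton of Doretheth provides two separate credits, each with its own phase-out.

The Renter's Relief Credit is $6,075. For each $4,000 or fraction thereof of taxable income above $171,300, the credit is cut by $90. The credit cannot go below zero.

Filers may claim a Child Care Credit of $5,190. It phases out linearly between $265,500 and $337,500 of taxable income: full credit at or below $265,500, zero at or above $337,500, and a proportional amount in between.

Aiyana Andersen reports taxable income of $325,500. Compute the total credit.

$3,430

Renter's Relief Credit: income exceeds $171,300 by $154,200, which is 39 full-or-partial $4,000 increments; reduction = 39 × $90 = $3,510, leaving $2,565.
Child Care Credit: $325,500 is $60,000 into a $72,000 phase-out range, leaving 12,000/72,000 of the credit: $5,190 × 12,000/72,000 = $865.
Total: $2,565 + $865 = $3,430.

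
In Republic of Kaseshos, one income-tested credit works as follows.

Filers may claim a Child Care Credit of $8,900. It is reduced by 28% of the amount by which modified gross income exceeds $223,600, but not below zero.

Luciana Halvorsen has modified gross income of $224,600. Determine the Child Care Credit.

$8,620

Child Care Credit: 28% of the $1,000 excess over $223,600 is $280; credit = $8,900 − $280 = $8,620.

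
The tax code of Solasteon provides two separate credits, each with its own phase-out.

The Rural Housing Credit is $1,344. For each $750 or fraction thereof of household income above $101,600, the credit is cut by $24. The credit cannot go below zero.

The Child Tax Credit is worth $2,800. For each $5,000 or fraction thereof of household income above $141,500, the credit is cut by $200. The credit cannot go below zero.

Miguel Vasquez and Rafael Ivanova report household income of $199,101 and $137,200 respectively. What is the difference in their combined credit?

Miguel ($199,101): Rural Housing Credit: income exceeds $101,600 by $97,501 → 131 increments × $24 = $3,144 ≥ base, so the credit is $0. Child Tax Credit: income exceeds $141,500 by $57,601, which is 12 full-or-partial $5,000 increments; reduction = 12 × $200 = $2,400, leaving $400. total $0 + $400 = $400
Rafael ($137,200): Rural Housing Credit: income exceeds $101,600 by $35,600, which is 48 full-or-partial $750 increments; reduction = 48 × $24 = $1,152, leaving $192. Child Tax Credit: $137,200 is at or below the $141,500 threshold, so the full $2,800 applies. total $192 + $2,800 = $2,992
Difference: |$400 − $2,992| = $2,592.

$2,592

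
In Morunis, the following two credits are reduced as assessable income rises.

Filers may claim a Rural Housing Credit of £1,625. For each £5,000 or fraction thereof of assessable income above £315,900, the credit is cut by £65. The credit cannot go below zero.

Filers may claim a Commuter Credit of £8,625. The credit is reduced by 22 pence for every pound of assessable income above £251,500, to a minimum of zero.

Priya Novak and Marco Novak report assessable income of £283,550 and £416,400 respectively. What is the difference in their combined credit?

£2,939

Priya (£283,550): Rural Housing Credit: £283,550 is at or below the £315,900 threshold, so the full £1,625 applies. Commuter Credit: 22% of the £32,050 excess over £251,500 is £7,051; credit = £8,625 − £7,051 = £1,574. total £1,625 + £1,574 = £3,199
Marco (£416,400): Rural Housing Credit: income exceeds £315,900 by £100,500, which is 21 full-or-partial £5,000 increments; reduction = 21 × £65 = £1,365, leaving £260. Commuter Credit: 22% of the £164,900 excess over £251,500 is £36,278 ≥ base, so the credit is £0. total £260 + £0 = £260
Difference: |£3,199 − £260| = £2,939.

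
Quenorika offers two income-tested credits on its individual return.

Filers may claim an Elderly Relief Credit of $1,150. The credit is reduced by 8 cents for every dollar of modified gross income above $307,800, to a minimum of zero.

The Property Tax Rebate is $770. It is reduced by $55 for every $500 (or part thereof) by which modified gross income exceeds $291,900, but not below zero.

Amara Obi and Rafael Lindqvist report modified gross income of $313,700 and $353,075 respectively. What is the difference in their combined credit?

$678

Amara ($313,700): Elderly Relief Credit: 8% of the $5,900 excess over $307,800 is $472; credit = $1,150 − $472 = $678. Property Tax Rebate: income exceeds $291,900 by $21,800 → 44 increments × $55 = $2,420 ≥ base, so the credit is $0. total $678 + $0 = $678
Rafael ($353,075): Elderly Relief Credit: 8% of the $45,275 excess over $307,800 is $3,622 ≥ base, so the credit is $0. Property Tax Rebate: income exceeds $291,900 by $61,175 → 123 increments × $55 = $6,765 ≥ base, so the credit is $0. total $0 + $0 = $0
Difference: |$678 − $0| = $678.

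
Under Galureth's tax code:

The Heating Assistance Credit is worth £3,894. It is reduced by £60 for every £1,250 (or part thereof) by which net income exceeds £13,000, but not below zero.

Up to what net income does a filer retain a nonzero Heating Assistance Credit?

After 64 increments the reduction is 64 × £60 = £3,840, leaving £54; one more increment wipes it out. Increment 64 ends at excess 64 × £1,250 = £80,000, so the highest qualifying income is £13,000 + £80,000 = £93,000.

£93,000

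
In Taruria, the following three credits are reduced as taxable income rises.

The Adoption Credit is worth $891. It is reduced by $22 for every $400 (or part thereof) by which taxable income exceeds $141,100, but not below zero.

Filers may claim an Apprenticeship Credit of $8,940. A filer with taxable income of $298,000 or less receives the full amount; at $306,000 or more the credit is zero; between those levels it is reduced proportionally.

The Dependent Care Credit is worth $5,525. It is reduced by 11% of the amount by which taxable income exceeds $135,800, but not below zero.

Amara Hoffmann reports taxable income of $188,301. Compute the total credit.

Adoption Credit: income exceeds $141,100 by $47,201 → 119 increments × $22 = $2,618 ≥ base, so the credit is $0.
Apprenticeship Credit: $188,301 is at or below the $298,000 threshold, so the full $8,940 applies.
Dependent Care Credit: 11% of the $52,501 excess over $135,800 is $5,775.11 ≥ base, so the credit is $0.
Total: $0 + $8,940 + $0 = $8,940.

$8,940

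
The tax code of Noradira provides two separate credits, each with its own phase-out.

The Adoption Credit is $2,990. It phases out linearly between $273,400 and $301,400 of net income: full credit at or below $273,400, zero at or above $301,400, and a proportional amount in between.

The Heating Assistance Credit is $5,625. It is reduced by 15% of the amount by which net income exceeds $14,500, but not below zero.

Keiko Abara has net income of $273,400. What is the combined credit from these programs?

$2,990

Adoption Credit: $273,400 is at or below the $273,400 threshold, so the full $2,990 applies.
Heating Assistance Credit: 15% of the $258,900 excess over $14,500 is $38,835 ≥ base, so the credit is $0.
Total: $2,990 + $0 = $2,990.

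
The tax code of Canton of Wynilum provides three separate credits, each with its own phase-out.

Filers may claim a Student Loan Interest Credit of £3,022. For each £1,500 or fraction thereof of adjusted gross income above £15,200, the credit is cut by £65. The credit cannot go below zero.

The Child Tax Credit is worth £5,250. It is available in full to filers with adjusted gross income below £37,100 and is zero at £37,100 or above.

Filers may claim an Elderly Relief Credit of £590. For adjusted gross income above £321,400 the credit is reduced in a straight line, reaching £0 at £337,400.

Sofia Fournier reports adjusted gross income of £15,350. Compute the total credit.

Student Loan Interest Credit: income exceeds £15,200 by £150, which is 1 full-or-partial £1,500 increment; reduction = 1 × £65 = £65, leaving £2,957.
Child Tax Credit: £15,350 is below the £37,100 cutoff, so the full £5,250 applies.
Elderly Relief Credit: £15,350 is at or below the £321,400 threshold, so the full £590 applies.
Total: £2,957 + £5,250 + £590 = £8,797.

£8,797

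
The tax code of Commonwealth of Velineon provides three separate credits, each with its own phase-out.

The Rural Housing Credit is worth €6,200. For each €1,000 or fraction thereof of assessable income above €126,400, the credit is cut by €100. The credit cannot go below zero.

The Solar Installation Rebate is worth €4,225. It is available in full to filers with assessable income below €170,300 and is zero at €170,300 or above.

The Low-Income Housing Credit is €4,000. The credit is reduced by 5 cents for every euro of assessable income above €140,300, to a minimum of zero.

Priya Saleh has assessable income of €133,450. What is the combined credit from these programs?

€13,625

Rural Housing Credit: income exceeds €126,400 by €7,050, which is 8 full-or-partial €1,000 increments; reduction = 8 × €100 = €800, leaving €5,400.
Solar Installation Rebate: €133,450 is below the €170,300 cutoff, so the full €4,225 applies.
Low-Income Housing Credit: €133,450 is at or below the €140,300 threshold, so the full €4,000 applies.
Total: €5,400 + €4,225 + €4,000 = €13,625.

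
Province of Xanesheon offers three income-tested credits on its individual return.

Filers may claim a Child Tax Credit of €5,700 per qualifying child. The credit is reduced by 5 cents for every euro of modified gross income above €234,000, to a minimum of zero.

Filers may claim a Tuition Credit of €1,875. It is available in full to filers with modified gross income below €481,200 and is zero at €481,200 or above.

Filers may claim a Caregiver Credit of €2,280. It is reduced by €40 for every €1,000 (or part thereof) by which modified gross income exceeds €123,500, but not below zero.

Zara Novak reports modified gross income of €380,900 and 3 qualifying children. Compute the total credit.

€11,630

Child Tax Credit: base = 3 × €5,700 = €17,100. 5% of the €146,900 excess over €234,000 is €7,345; credit = €17,100 − €7,345 = €9,755.
Tuition Credit: €380,900 is below the €481,200 cutoff, so the full €1,875 applies.
Caregiver Credit: income exceeds €123,500 by €257,400 → 258 increments × €40 = €10,320 ≥ base, so the credit is €0.
Total: €9,755 + €1,875 + €0 = €11,630.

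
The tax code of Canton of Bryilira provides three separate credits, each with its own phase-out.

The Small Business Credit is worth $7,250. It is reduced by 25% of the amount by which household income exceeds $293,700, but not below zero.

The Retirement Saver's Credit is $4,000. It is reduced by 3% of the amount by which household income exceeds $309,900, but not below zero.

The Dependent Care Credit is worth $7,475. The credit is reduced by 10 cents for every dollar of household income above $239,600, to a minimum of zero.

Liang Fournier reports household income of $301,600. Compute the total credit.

$10,550

Small Business Credit: 25% of the $7,900 excess over $293,700 is $1,975; credit = $7,250 − $1,975 = $5,275.
Retirement Saver's Credit: $301,600 is at or below the $309,900 threshold, so the full $4,000 applies.
Dependent Care Credit: 10% of the $62,000 excess over $239,600 is $6,200; credit = $7,475 − $6,200 = $1,275.
Total: $5,275 + $4,000 + $1,275 = $10,550.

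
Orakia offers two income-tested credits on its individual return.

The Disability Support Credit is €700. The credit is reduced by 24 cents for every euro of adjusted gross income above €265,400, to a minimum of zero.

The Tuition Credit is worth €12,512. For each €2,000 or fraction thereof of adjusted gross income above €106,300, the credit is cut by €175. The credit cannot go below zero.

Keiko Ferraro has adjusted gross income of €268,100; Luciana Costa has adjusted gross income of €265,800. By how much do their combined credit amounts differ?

Keiko (€268,100): Disability Support Credit: 24% of the €2,700 excess over €265,400 is €648; credit = €700 − €648 = €52. Tuition Credit: income exceeds €106,300 by €161,800 → 81 increments × €175 = €14,175 ≥ base, so the credit is €0. total €52 + €0 = €52
Luciana (€265,800): Disability Support Credit: 24% of the €400 excess over €265,400 is €96; credit = €700 − €96 = €604. Tuition Credit: income exceeds €106,300 by €159,500 → 80 increments × €175 = €14,000 ≥ base, so the credit is €0. total €604 + €0 = €604
Difference: |€52 − €604| = €552.

€552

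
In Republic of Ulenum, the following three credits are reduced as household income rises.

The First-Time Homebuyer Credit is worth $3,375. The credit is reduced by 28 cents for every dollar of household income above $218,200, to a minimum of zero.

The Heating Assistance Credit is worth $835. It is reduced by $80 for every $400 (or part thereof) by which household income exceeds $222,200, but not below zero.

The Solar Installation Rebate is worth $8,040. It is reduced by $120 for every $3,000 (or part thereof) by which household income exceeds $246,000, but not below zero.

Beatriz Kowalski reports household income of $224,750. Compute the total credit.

First-Time Homebuyer Credit: 28% of the $6,550 excess over $218,200 is $1,834; credit = $3,375 − $1,834 = $1,541.
Heating Assistance Credit: income exceeds $222,200 by $2,550, which is 7 full-or-partial $400 increments; reduction = 7 × $80 = $560, leaving $275.
Solar Installation Rebate: $224,750 is at or below the $246,000 threshold, so the full $8,040 applies.
Total: $1,541 + $275 + $8,040 = $9,856.

$9,856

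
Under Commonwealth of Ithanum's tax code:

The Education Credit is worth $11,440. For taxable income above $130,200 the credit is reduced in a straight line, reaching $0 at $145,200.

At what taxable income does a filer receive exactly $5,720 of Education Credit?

$5,720 is 5,720/11,440 of the full $11,440, so 5,720/11,440 of the $15,000 range has been used: income = $130,200 + $15,000 × 5,720/11,440 = $137,700.

$137,700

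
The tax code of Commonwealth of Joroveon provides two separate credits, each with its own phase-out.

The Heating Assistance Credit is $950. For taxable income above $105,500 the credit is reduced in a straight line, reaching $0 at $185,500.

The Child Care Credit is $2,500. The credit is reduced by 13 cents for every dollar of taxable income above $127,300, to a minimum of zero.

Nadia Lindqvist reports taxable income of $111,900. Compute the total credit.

$3,374

Heating Assistance Credit: $111,900 is $6,400 into a $80,000 phase-out range, leaving 73,600/80,000 of the credit: $950 × 73,600/80,000 = $874.
Child Care Credit: $111,900 is at or below the $127,300 threshold, so the full $2,500 applies.
Total: $874 + $2,500 = $3,374.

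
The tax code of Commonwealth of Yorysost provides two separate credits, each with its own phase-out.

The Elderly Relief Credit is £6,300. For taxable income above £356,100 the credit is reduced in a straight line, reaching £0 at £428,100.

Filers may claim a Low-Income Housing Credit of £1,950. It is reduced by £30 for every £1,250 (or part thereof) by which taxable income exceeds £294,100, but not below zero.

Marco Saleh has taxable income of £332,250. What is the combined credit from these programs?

Elderly Relief Credit: £332,250 is at or below the £356,100 threshold, so the full £6,300 applies.
Low-Income Housing Credit: income exceeds £294,100 by £38,150, which is 31 full-or-partial £1,250 increments; reduction = 31 × £30 = £930, leaving £1,020.
Total: £6,300 + £1,020 = £7,320.

£7,320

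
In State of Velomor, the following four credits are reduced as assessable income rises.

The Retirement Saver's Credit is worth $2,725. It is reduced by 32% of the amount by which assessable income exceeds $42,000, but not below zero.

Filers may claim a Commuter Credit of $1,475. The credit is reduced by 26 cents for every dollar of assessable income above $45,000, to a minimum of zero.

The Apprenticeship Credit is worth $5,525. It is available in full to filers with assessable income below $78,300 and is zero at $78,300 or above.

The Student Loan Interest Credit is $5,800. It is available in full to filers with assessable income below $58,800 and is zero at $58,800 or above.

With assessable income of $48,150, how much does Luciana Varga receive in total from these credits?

Retirement Saver's Credit: 32% of the $6,150 excess over $42,000 is $1,968; credit = $2,725 − $1,968 = $757.
Commuter Credit: 26% of the $3,150 excess over $45,000 is $819; credit = $1,475 − $819 = $656.
Apprenticeship Credit: $48,150 is below the $78,300 cutoff, so the full $5,525 applies.
Student Loan Interest Credit: $48,150 is below the $58,800 cutoff, so the full $5,800 applies.
Total: $757 + $656 + $5,525 + $5,800 = $12,738.

$12,738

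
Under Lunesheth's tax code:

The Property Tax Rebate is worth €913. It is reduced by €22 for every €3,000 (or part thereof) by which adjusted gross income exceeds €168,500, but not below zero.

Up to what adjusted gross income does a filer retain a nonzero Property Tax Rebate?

After 41 increments the reduction is 41 × €22 = €902, leaving €11; one more increment wipes it out. Increment 41 ends at excess 41 × €3,000 = €123,000, so the highest qualifying income is €168,500 + €123,000 = €291,500.

€291,500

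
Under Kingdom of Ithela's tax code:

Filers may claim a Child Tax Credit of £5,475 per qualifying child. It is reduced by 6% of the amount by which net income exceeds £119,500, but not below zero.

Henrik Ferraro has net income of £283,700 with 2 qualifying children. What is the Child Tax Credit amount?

£1,098

Child Tax Credit: base = 2 × £5,475 = £10,950. 6% of the £164,200 excess over £119,500 is £9,852; credit = £10,950 − £9,852 = £1,098.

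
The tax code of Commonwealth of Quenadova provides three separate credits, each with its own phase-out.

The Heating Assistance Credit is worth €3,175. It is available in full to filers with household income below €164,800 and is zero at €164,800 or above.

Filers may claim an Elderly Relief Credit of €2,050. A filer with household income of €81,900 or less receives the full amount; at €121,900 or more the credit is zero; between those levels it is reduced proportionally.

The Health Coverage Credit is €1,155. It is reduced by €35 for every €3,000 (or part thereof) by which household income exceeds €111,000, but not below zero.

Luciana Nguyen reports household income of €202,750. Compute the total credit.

€70

Heating Assistance Credit: €202,750 meets or exceeds the €164,800 cutoff, so the credit is €0.
Elderly Relief Credit: €202,750 is at or above €121,900, so the credit is €0.
Health Coverage Credit: income exceeds €111,000 by €91,750, which is 31 full-or-partial €3,000 increments; reduction = 31 × €35 = €1,085, leaving €70.
Total: €0 + €0 + €70 = €70.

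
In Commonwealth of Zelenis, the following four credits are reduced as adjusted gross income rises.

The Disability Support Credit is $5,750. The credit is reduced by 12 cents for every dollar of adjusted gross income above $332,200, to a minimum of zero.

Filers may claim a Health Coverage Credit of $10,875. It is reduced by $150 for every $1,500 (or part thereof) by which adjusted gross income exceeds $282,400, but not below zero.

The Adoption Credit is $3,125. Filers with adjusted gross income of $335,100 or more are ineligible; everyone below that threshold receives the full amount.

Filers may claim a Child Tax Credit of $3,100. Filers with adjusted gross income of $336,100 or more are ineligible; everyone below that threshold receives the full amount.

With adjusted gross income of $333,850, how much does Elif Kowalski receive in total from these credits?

$17,402

Disability Support Credit: 12% of the $1,650 excess over $332,200 is $198; credit = $5,750 − $198 = $5,552.
Health Coverage Credit: income exceeds $282,400 by $51,450, which is 35 full-or-partial $1,500 increments; reduction = 35 × $150 = $5,250, leaving $5,625.
Adoption Credit: $333,850 is below the $335,100 cutoff, so the full $3,125 applies.
Child Tax Credit: $333,850 is below the $336,100 cutoff, so the full $3,100 applies.
Total: $5,552 + $5,625 + $3,125 + $3,100 = $17,402.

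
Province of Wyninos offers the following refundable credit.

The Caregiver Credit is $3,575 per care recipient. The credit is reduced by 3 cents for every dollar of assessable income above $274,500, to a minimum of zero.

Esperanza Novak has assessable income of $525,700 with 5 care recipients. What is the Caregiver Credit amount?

Caregiver Credit: base = 5 × $3,575 = $17,875. 3% of the $251,200 excess over $274,500 is $7,536; credit = $17,875 − $7,536 = $10,339.

$10,339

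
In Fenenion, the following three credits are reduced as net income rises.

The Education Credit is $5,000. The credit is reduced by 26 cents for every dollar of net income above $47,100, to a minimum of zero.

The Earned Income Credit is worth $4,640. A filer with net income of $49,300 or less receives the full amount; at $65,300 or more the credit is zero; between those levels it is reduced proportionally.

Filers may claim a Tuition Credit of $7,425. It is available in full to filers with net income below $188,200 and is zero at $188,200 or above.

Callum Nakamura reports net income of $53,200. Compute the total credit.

$14,348

Education Credit: 26% of the $6,100 excess over $47,100 is $1,586; credit = $5,000 − $1,586 = $3,414.
Earned Income Credit: $53,200 is $3,900 into a $16,000 phase-out range, leaving 12,100/16,000 of the credit: $4,640 × 12,100/16,000 = $3,509.
Tuition Credit: $53,200 is below the $188,200 cutoff, so the full $7,425 applies.
Total: $3,414 + $3,509 + $7,425 = $14,348.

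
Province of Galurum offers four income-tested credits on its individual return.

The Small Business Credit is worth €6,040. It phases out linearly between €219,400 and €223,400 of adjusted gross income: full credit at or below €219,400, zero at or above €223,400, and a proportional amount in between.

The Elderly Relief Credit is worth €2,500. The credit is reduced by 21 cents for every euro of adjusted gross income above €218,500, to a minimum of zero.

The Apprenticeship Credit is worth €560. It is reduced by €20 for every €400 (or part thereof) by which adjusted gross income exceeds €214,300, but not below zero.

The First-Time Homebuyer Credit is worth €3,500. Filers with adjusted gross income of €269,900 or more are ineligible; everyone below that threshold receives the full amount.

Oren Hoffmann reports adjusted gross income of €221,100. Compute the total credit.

€9,147

Small Business Credit: €221,100 is €1,700 into a €4,000 phase-out range, leaving 2,300/4,000 of the credit: €6,040 × 2,300/4,000 = €3,473.
Elderly Relief Credit: 21% of the €2,600 excess over €218,500 is €546; credit = €2,500 − €546 = €1,954.
Apprenticeship Credit: income exceeds €214,300 by €6,800, which is 17 full-or-partial €400 increments; reduction = 17 × €20 = €340, leaving €220.
First-Time Homebuyer Credit: €221,100 is below the €269,900 cutoff, so the full €3,500 applies.
Total: €3,473 + €1,954 + €220 + €3,500 = €9,147.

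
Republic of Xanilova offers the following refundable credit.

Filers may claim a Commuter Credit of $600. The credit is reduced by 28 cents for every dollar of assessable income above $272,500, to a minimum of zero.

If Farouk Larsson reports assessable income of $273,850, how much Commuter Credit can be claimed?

Commuter Credit: 28% of the $1,350 excess over $272,500 is $378; credit = $600 − $378 = $222.

$222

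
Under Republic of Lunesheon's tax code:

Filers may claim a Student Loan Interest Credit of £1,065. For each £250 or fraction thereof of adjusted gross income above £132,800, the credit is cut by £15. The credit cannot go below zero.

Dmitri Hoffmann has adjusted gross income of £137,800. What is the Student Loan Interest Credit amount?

Student Loan Interest Credit: income exceeds £132,800 by £5,000, which is 20 full-or-partial £250 increments; reduction = 20 × £15 = £300, leaving £765.

£765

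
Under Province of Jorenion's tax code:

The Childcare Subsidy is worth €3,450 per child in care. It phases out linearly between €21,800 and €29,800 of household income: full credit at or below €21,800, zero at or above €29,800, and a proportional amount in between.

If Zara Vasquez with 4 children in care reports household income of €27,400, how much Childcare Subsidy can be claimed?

€4,140

Childcare Subsidy: base = 4 × €3,450 = €13,800. €27,400 is €5,600 into a €8,000 phase-out range, leaving 2,400/8,000 of the credit: €13,800 × 2,400/8,000 = €4,140.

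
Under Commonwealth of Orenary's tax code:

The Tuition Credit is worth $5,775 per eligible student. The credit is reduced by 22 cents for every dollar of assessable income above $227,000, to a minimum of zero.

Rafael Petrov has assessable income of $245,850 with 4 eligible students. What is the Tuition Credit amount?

$18,953

Tuition Credit: base = 4 × $5,775 = $23,100. 22% of the $18,850 excess over $227,000 is $4,147; credit = $23,100 − $4,147 = $18,953.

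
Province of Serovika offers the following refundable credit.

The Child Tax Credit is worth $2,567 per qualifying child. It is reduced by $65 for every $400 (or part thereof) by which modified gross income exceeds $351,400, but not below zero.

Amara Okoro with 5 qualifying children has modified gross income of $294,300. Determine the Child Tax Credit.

Child Tax Credit: base = 5 × $2,567 = $12,835. $294,300 is at or below the $351,400 threshold, so the full $12,835 applies.

$12,835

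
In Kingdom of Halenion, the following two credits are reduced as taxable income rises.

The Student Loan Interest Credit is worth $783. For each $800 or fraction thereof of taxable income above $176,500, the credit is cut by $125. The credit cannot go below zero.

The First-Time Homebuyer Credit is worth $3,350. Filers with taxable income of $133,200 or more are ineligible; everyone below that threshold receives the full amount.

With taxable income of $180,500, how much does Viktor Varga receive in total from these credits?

Student Loan Interest Credit: income exceeds $176,500 by $4,000, which is 5 full-or-partial $800 increments; reduction = 5 × $125 = $625, leaving $158.
First-Time Homebuyer Credit: $180,500 meets or exceeds the $133,200 cutoff, so the credit is $0.
Total: $158 + $0 = $158.

$158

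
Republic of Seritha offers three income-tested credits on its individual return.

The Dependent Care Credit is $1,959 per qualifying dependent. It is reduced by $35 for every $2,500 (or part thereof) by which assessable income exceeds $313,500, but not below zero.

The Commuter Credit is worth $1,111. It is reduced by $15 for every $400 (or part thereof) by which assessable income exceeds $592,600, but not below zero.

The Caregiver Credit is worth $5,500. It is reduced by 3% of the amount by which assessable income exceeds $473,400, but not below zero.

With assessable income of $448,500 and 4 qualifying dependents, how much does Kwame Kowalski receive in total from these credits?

Dependent Care Credit: base = 4 × $1,959 = $7,836. income exceeds $313,500 by $135,000, which is 54 full-or-partial $2,500 increments; reduction = 54 × $35 = $1,890, leaving $5,946.
Commuter Credit: $448,500 is at or below the $592,600 threshold, so the full $1,111 applies.
Caregiver Credit: $448,500 is at or below the $473,400 threshold, so the full $5,500 applies.
Total: $5,946 + $1,111 + $5,500 = $12,557.

$12,557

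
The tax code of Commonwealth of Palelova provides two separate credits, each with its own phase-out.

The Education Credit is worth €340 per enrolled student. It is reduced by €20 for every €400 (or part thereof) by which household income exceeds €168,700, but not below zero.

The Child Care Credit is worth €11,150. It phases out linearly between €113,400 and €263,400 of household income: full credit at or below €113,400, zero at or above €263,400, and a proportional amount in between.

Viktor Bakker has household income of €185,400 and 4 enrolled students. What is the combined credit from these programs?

Education Credit: base = 4 × €340 = €1,360. income exceeds €168,700 by €16,700, which is 42 full-or-partial €400 increments; reduction = 42 × €20 = €840, leaving €520.
Child Care Credit: €185,400 is €72,000 into a €150,000 phase-out range, leaving 78,000/150,000 of the credit: €11,150 × 78,000/150,000 = €5,798.
Total: €520 + €5,798 = €6,318.

€6,318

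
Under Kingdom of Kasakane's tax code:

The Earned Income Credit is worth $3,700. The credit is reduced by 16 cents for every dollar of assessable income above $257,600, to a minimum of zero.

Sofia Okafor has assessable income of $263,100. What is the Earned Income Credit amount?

$2,820

Earned Income Credit: 16% of the $5,500 excess over $257,600 is $880; credit = $3,700 − $880 = $2,820.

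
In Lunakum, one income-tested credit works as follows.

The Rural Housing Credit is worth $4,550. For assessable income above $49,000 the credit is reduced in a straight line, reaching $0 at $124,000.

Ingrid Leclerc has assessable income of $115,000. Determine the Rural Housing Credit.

$546

Rural Housing Credit: $115,000 is $66,000 into a $75,000 phase-out range, leaving 9,000/75,000 of the credit: $4,550 × 9,000/75,000 = $546.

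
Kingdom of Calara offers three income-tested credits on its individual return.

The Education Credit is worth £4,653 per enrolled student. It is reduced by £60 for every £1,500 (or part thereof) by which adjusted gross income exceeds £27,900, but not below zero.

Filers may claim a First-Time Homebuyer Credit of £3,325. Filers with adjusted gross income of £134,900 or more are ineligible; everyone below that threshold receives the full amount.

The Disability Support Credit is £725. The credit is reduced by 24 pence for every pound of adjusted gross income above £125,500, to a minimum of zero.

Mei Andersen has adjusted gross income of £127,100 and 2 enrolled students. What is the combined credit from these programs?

£8,952

Education Credit: base = 2 × £4,653 = £9,306. income exceeds £27,900 by £99,200, which is 67 full-or-partial £1,500 increments; reduction = 67 × £60 = £4,020, leaving £5,286.
First-Time Homebuyer Credit: £127,100 is below the £134,900 cutoff, so the full £3,325 applies.
Disability Support Credit: 24% of the £1,600 excess over £125,500 is £384; credit = £725 − £384 = £341.
Total: £5,286 + £3,325 + £341 = £8,952.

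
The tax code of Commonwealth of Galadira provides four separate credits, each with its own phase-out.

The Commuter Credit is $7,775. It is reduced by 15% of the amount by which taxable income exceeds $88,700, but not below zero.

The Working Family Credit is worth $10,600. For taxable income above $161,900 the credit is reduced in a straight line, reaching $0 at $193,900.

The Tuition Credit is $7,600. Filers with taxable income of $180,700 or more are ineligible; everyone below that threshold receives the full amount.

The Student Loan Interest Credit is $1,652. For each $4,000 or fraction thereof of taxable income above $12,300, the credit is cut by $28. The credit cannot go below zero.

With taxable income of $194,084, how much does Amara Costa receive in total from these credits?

$364

Commuter Credit: 15% of the $105,384 excess over $88,700 is $15,807.60 ≥ base, so the credit is $0.
Working Family Credit: $194,084 is at or above $193,900, so the credit is $0.
Tuition Credit: $194,084 meets or exceeds the $180,700 cutoff, so the credit is $0.
Student Loan Interest Credit: income exceeds $12,300 by $181,784, which is 46 full-or-partial $4,000 increments; reduction = 46 × $28 = $1,288, leaving $364.
Total: $0 + $0 + $0 + $364 = $364.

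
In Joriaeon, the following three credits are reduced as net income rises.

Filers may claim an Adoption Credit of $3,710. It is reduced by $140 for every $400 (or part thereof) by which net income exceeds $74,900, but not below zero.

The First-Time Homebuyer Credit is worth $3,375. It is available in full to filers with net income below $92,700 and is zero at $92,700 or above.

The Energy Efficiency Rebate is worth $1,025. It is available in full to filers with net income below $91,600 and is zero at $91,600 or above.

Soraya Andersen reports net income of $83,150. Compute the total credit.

$5,170

Adoption Credit: income exceeds $74,900 by $8,250, which is 21 full-or-partial $400 increments; reduction = 21 × $140 = $2,940, leaving $770.
First-Time Homebuyer Credit: $83,150 is below the $92,700 cutoff, so the full $3,375 applies.
Energy Efficiency Rebate: $83,150 is below the $91,600 cutoff, so the full $1,025 applies.
Total: $770 + $3,375 + $1,025 = $5,170.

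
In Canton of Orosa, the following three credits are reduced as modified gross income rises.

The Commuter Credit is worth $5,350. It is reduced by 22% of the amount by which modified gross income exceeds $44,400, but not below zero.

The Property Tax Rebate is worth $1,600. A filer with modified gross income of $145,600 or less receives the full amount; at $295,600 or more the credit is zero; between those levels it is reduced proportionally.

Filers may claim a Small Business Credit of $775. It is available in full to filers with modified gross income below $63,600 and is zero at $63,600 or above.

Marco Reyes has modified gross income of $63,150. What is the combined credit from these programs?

$3,600

Commuter Credit: 22% of the $18,750 excess over $44,400 is $4,125; credit = $5,350 − $4,125 = $1,225.
Property Tax Rebate: $63,150 is at or below the $145,600 threshold, so the full $1,600 applies.
Small Business Credit: $63,150 is below the $63,600 cutoff, so the full $775 applies.
Total: $1,225 + $1,600 + $775 = $3,600.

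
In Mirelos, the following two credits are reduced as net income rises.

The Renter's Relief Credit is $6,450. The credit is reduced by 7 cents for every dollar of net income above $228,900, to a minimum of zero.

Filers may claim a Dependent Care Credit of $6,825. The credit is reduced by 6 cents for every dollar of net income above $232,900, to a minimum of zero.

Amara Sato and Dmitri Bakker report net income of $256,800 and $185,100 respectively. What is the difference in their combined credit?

Amara ($256,800): Renter's Relief Credit: 7% of the $27,900 excess over $228,900 is $1,953; credit = $6,450 − $1,953 = $4,497. Dependent Care Credit: 6% of the $23,900 excess over $232,900 is $1,434; credit = $6,825 − $1,434 = $5,391. total $4,497 + $5,391 = $9,888
Dmitri ($185,100): Renter's Relief Credit: $185,100 is at or below the $228,900 threshold, so the full $6,450 applies. Dependent Care Credit: $185,100 is at or below the $232,900 threshold, so the full $6,825 applies. total $6,450 + $6,825 = $13,275
Difference: |$9,888 − $13,275| = $3,387.

$3,387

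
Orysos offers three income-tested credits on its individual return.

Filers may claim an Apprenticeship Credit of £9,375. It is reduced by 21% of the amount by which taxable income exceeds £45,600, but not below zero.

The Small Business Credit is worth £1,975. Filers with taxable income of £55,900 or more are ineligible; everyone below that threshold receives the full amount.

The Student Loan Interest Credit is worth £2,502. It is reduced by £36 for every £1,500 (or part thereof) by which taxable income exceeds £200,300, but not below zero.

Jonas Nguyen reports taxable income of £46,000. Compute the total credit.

Apprenticeship Credit: 21% of the £400 excess over £45,600 is £84; credit = £9,375 − £84 = £9,291.
Small Business Credit: £46,000 is below the £55,900 cutoff, so the full £1,975 applies.
Student Loan Interest Credit: £46,000 is at or below the £200,300 threshold, so the full £2,502 applies.
Total: £9,291 + £1,975 + £2,502 = £13,768.

£13,768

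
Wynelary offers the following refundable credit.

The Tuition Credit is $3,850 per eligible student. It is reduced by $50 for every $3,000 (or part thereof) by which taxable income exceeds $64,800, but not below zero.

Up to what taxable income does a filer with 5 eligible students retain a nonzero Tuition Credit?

Full credit = 5 × $3,850 = $19,250.
After 384 increments the reduction is 384 × $50 = $19,200, leaving $50; one more increment wipes it out. Increment 384 ends at excess 384 × $3,000 = $1,152,000, so the highest qualifying income is $64,800 + $1,152,000 = $1,216,800.

$1,216,800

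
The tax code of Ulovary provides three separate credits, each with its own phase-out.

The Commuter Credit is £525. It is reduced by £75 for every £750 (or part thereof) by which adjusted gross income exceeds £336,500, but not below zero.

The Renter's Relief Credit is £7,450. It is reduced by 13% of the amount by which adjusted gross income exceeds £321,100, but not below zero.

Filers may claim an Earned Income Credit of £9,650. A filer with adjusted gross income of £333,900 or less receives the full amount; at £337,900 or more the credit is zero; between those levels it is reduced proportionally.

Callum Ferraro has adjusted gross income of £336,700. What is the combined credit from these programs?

Commuter Credit: income exceeds £336,500 by £200, which is 1 full-or-partial £750 increment; reduction = 1 × £75 = £75, leaving £450.
Renter's Relief Credit: 13% of the £15,600 excess over £321,100 is £2,028; credit = £7,450 − £2,028 = £5,422.
Earned Income Credit: £336,700 is £2,800 into a £4,000 phase-out range, leaving 1,200/4,000 of the credit: £9,650 × 1,200/4,000 = £2,895.
Total: £450 + £5,422 + £2,895 = £8,767.

£8,767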